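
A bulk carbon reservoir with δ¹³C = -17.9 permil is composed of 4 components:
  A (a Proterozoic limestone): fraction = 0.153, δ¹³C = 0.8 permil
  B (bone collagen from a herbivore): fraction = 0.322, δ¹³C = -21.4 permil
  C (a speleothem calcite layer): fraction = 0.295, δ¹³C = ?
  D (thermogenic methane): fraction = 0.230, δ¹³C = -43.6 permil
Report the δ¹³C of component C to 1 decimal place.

Isotope mass balance: δ_bulk = Σ fᵢ·δᵢ.
-17.9 = 0.153×(0.8) + 0.322×(-21.4) + 0.295×δ_C + 0.230×(-43.6)
0.295·δ_C = -17.9 − (-16.796) = -1.104
δ_C = -1.104 / 0.295 = -3.74 permil

-3.7 permil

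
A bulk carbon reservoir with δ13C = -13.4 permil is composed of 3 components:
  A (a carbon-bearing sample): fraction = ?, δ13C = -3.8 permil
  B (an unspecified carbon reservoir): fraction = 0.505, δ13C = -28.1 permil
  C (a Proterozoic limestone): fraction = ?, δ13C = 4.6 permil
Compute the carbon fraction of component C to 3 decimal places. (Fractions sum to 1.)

Let f_C and f_A be the unknown fractions; fractions sum to 1 so f_C + f_A = 0.495.
Mass balance: Σ fᵢ·δᵢ = δ_bulk ⇒ f_C·(4.6) + f_A·(-3.8) = -13.4 − (-14.191) = 0.790
Substitute f_A = 0.495 − f_C:
f_C·(4.6 − -3.8) = 0.790 − 0.495×(-3.8) = 2.671
f_C = 2.671 / 8.4 = 0.3180

0.318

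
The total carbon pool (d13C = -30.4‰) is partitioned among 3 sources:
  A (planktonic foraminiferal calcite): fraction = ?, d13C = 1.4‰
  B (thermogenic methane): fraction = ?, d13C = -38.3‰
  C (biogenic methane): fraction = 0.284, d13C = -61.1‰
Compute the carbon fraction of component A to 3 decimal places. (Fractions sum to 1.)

Let f_A and f_B be the unknown fractions; fractions sum to 1 so f_A + f_B = 0.716.
Mass balance: Σ fᵢ·δᵢ = δ_bulk ⇒ f_A·(1.4) + f_B·(-38.3) = -30.4 − (-17.352) = -13.048
Substitute f_B = 0.716 − f_A:
f_A·(1.4 − -38.3) = -13.048 − 0.716×(-38.3) = 14.375
f_A = 14.375 / 39.7 = 0.3621

0.362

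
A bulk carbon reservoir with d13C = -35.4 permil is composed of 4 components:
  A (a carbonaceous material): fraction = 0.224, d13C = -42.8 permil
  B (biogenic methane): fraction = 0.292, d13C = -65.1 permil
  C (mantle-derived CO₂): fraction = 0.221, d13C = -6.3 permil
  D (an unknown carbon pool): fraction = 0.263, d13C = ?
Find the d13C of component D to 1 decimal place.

-20.6 permil

Isotope mass balance: δ_bulk = Σ fᵢ·δᵢ.
-35.4 = 0.224×(-42.8) + 0.292×(-65.1) + 0.221×(-6.3) + 0.263×δ_D
0.263·δ_D = -35.4 − (-29.989) = -5.411
δ_D = -5.411 / 0.263 = -20.58 permil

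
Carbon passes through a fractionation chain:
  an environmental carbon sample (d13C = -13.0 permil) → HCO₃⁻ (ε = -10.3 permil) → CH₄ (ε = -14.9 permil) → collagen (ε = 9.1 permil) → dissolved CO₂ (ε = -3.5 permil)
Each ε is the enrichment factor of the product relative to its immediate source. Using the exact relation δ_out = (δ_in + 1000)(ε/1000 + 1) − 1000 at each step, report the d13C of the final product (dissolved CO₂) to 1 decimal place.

-32.4 permil

step 1: δ = (-13.00 + 1000)·(-10.3/1000 + 1) − 1000 = -23.17 permil
step 2: δ = (-23.17 + 1000)·(-14.9/1000 + 1) − 1000 = -37.72 permil
step 3: δ = (-37.72 + 1000)·(9.1/1000 + 1) − 1000 = -28.96 permil
step 4: δ = (-28.96 + 1000)·(-3.5/1000 + 1) − 1000 = -32.36 permil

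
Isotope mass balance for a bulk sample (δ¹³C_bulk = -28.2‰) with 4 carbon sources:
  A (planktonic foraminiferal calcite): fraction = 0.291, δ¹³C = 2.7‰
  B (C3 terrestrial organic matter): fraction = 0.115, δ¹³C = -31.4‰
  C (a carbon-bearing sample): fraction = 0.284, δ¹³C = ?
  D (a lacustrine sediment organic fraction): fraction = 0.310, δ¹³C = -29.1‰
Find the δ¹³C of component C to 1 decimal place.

Isotope mass balance: δ_bulk = Σ fᵢ·δᵢ.
-28.2 = 0.291×(2.7) + 0.115×(-31.4) + 0.284×δ_C + 0.310×(-29.1)
0.284·δ_C = -28.2 − (-11.846) = -16.354
δ_C = -16.354 / 0.284 = -57.58‰

-57.6‰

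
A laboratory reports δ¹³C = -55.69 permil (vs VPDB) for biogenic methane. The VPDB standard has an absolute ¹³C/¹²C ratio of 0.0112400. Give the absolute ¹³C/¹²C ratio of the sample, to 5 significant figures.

R_sample = R_standard × (δ¹³C/1000 + 1)
R_sample = 0.0112400 × (-55.69/1000 + 1) = 0.0112400 × 0.944310
R_sample = 0.0106140

0.010614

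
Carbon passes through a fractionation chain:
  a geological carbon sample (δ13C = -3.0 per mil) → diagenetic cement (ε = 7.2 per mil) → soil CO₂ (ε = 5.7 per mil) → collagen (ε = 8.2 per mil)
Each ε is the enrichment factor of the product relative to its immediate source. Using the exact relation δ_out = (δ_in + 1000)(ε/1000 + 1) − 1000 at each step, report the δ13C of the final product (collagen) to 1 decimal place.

18.2 per mil

step 1: δ = (-3.00 + 1000)·(7.2/1000 + 1) − 1000 = 4.18 per mil
step 2: δ = (4.18 + 1000)·(5.7/1000 + 1) − 1000 = 9.90 per mil
step 3: δ = (9.90 + 1000)·(8.2/1000 + 1) − 1000 = 18.18 per mil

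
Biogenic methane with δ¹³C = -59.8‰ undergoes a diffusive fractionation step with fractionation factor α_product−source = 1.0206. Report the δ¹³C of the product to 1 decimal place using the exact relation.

δ_product = (δ_source + 1000)·α − 1000
δ_product = (-59.8 + 1000) × 1.0206 − 1000
δ_product = 959.568 − 1000 = -40.43‰

-40.4‰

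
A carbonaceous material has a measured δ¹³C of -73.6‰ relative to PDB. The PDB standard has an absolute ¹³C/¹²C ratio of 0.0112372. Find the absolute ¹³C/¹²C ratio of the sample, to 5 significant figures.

R_sample = R_standard × (δ¹³C/1000 + 1)
R_sample = 0.0112372 × (-73.6/1000 + 1) = 0.0112372 × 0.926400
R_sample = 0.0104101

0.010410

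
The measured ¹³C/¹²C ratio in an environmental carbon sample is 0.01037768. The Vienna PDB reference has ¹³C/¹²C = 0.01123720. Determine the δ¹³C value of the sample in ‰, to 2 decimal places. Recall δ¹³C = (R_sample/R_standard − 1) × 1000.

-76.49‰

δ¹³C = (R_sample / R_standard − 1) × 1000
R_sample / R_standard = 0.01037768 / 0.01123720 = 0.923511
δ¹³C = (0.923511 − 1) × 1000 = -76.489‰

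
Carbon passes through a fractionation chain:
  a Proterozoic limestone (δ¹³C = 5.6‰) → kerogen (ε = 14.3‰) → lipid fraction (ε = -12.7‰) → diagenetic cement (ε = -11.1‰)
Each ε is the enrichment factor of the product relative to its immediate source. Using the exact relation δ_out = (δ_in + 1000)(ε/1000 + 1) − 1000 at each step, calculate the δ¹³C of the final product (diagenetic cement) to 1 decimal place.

step 1: δ = (5.60 + 1000)·(14.3/1000 + 1) − 1000 = 19.98‰
step 2: δ = (19.98 + 1000)·(-12.7/1000 + 1) − 1000 = 7.03‰
step 3: δ = (7.03 + 1000)·(-11.1/1000 + 1) − 1000 = -4.15‰

-4.2‰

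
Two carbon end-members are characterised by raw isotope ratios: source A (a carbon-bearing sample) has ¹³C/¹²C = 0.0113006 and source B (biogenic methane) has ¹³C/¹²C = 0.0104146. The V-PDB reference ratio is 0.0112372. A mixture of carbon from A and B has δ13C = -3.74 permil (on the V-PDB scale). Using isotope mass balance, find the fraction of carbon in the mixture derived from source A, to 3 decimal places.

δ_A = (0.0113006/0.0112372 − 1)×1000 = (1.005642 − 1)×1000 = 5.642 permil
δ_B = (0.0104146/0.0112372 − 1)×1000 = (0.926797 − 1)×1000 = -73.203 permil
f_A = (δ_mix − δ_B)/(δ_A − δ_B) = (-3.74 − (-73.203))/(5.642 − (-73.203))
f_A = 69.463 / 78.845 = 0.8810

0.881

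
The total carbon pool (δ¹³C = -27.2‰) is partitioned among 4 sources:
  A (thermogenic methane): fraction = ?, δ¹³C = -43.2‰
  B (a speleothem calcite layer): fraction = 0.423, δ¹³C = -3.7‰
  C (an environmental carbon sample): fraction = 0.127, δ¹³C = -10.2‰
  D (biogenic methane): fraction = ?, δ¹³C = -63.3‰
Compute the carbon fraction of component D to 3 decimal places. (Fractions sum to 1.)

Let f_D and f_A be the unknown fractions; fractions sum to 1 so f_D + f_A = 0.450.
Mass balance: Σ fᵢ·δᵢ = δ_bulk ⇒ f_D·(-63.3) + f_A·(-43.2) = -27.2 − (-2.861) = -24.340
Substitute f_A = 0.450 − f_D:
f_D·(-63.3 − -43.2) = -24.340 − 0.450×(-43.2) = -4.899
f_D = -4.899 / -20.1 = 0.2438

0.244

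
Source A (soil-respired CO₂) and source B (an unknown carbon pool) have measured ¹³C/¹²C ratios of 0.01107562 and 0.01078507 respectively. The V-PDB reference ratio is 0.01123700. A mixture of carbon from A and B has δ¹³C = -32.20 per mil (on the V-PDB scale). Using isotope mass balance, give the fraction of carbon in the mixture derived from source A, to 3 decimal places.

δ_A = (0.01107562/0.01123700 − 1)×1000 = (0.985639 − 1)×1000 = -14.361 per mil
δ_B = (0.01078507/0.01123700 − 1)×1000 = (0.959782 − 1)×1000 = -40.218 per mil
f_A = (δ_mix − δ_B)/(δ_A − δ_B) = (-32.20 − (-40.218))/(-14.361 − (-40.218))
f_A = 8.018 / 25.857 = 0.3101

0.310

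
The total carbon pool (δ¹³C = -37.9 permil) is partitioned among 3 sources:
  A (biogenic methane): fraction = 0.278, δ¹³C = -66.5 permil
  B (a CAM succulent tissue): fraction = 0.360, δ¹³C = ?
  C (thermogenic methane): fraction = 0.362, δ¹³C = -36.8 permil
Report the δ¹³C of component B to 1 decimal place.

Isotope mass balance: δ_bulk = Σ fᵢ·δᵢ.
-37.9 = 0.278×(-66.5) + 0.360×δ_B + 0.362×(-36.8)
0.360·δ_B = -37.9 − (-31.809) = -6.091
δ_B = -6.091 / 0.360 = -16.92 permil

-16.9 permil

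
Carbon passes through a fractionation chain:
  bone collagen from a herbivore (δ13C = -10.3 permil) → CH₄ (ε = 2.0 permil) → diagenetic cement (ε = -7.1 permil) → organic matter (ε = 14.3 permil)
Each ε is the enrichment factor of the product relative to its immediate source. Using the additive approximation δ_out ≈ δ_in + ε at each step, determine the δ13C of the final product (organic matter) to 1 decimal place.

step 1: δ ≈ -10.3 + (2.0) = -8.3 permil
step 2: δ ≈ -8.3 + (-7.1) = -15.4 permil
step 3: δ ≈ -15.4 + (14.3) = -1.1 permil

-1.1 permil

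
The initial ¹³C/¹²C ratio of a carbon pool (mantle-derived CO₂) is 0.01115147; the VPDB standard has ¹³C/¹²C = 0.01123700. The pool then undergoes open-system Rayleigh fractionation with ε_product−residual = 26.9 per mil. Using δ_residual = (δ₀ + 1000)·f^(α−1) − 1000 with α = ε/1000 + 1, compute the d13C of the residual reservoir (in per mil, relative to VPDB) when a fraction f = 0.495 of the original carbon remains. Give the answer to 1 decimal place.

-26.2 per mil

δ₀ = (0.01115147/0.01123700 − 1)×1000 = (0.992389 − 1)×1000 = -7.611 per mil
α − 1 = ε/1000 = 0.0269
f^(α−1) = 0.495^(0.0269) = 0.981262
δ_res = (-7.611 + 1000) × 0.981262 − 1000 = 973.793 − 1000 = -26.21 per mil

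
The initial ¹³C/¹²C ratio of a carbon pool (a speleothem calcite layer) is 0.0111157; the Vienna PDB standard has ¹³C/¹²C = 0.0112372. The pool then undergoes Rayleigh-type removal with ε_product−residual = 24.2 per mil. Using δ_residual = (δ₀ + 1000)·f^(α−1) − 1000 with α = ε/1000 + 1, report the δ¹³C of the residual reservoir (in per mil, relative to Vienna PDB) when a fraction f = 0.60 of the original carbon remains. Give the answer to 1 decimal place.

δ₀ = (0.0111157/0.0112372 − 1)×1000 = (0.989188 − 1)×1000 = -10.812 per mil
α − 1 = ε/1000 = 0.0242
f^(α−1) = 0.60^(0.0242) = 0.987714
δ_res = (-10.812 + 1000) × 0.987714 − 1000 = 977.035 − 1000 = -22.97 per mil

-23.0 per mil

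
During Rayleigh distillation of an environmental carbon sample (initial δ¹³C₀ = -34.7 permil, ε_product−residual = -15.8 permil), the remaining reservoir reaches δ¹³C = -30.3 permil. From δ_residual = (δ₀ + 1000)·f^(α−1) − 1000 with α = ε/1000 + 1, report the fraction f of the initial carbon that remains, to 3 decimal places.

0.750

α − 1 = ε/1000 = -0.0158
(δ_res + 1000)/(δ₀ + 1000) = (-30.3 + 1000)/(-34.7 + 1000) = 969.7/965.3 = 1.004558
f = 1.004558^(1/-0.0158) = exp(ln(1.004558)/-0.0158) = exp(0.00455/-0.0158)
f = exp(-0.2878) = 0.7499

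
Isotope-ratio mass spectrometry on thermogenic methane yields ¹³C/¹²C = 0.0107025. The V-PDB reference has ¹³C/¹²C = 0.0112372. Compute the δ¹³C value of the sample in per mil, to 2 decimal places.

-47.58 per mil

δ¹³C = (R_sample / R_standard − 1) × 1000
R_sample / R_standard = 0.0107025 / 0.0112372 = 0.952417
δ¹³C = (0.952417 − 1) × 1000 = -47.583 per mil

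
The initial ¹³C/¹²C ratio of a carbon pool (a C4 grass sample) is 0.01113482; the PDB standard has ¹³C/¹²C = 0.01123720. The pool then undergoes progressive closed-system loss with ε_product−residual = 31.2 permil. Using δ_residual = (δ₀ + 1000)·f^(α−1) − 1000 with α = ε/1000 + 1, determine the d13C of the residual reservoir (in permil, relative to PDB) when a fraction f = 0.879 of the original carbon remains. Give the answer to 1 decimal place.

δ₀ = (0.01113482/0.01123720 − 1)×1000 = (0.990889 − 1)×1000 = -9.111 permil
α − 1 = ε/1000 = 0.0312
f^(α−1) = 0.879^(0.0312) = 0.995984
δ_res = (-9.111 + 1000) × 0.995984 − 1000 = 986.910 − 1000 = -13.09 permil

-13.1 permil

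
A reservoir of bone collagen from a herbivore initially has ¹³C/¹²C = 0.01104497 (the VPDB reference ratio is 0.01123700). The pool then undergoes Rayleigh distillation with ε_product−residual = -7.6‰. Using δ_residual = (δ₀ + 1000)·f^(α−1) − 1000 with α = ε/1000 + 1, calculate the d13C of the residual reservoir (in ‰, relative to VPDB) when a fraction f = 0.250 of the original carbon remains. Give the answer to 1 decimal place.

-6.7‰

δ₀ = (0.01104497/0.01123700 − 1)×1000 = (0.982911 − 1)×1000 = -17.089‰
α − 1 = ε/1000 = -0.0076
f^(α−1) = 0.250^(-0.0076) = 1.010592
δ_res = (-17.089 + 1000) × 1.010592 − 1000 = 993.321 − 1000 = -6.68‰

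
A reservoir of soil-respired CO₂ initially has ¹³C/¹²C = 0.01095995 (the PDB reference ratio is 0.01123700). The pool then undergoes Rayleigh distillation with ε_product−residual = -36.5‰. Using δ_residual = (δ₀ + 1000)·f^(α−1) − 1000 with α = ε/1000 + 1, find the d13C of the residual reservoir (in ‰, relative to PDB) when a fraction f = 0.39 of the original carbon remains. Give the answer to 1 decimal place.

δ₀ = (0.01095995/0.01123700 − 1)×1000 = (0.975345 − 1)×1000 = -24.655‰
α − 1 = ε/1000 = -0.0365
f^(α−1) = 0.39^(-0.0365) = 1.034966
δ_res = (-24.655 + 1000) × 1.034966 − 1000 = 1009.449 − 1000 = 9.45‰

9.4‰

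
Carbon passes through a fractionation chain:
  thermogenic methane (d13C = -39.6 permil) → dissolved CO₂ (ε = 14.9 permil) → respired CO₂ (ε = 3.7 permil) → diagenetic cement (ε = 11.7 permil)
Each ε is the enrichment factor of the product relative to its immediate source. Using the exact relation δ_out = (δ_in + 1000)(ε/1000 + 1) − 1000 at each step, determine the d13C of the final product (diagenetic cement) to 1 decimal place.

-10.2 permil

step 1: δ = (-39.60 + 1000)·(14.9/1000 + 1) − 1000 = -25.29 permil
step 2: δ = (-25.29 + 1000)·(3.7/1000 + 1) − 1000 = -21.68 permil
step 3: δ = (-21.68 + 1000)·(11.7/1000 + 1) − 1000 = -10.24 permil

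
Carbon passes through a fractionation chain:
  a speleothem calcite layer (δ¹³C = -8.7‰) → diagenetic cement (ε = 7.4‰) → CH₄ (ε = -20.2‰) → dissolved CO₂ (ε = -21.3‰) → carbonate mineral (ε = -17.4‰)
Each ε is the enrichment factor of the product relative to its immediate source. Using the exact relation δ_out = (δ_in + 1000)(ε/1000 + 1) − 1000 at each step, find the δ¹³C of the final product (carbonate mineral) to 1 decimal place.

-59.0‰

step 1: δ = (-8.70 + 1000)·(7.4/1000 + 1) − 1000 = -1.36‰
step 2: δ = (-1.36 + 1000)·(-20.2/1000 + 1) − 1000 = -21.54‰
step 3: δ = (-21.54 + 1000)·(-21.3/1000 + 1) − 1000 = -42.38‰
step 4: δ = (-42.38 + 1000)·(-17.4/1000 + 1) − 1000 = -59.04‰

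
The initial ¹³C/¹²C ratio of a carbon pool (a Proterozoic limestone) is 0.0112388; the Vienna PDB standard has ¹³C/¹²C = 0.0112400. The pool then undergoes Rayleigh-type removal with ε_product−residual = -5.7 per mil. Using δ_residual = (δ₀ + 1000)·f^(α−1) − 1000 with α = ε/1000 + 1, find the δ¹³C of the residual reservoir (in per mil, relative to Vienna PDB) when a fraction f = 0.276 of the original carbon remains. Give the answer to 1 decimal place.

δ₀ = (0.0112388/0.0112400 − 1)×1000 = (0.999893 − 1)×1000 = -0.107 per mil
α − 1 = ε/1000 = -0.0057
f^(α−1) = 0.276^(-0.0057) = 1.007365
δ_res = (-0.107 + 1000) × 1.007365 − 1000 = 1007.257 − 1000 = 7.26 per mil

7.3 per mil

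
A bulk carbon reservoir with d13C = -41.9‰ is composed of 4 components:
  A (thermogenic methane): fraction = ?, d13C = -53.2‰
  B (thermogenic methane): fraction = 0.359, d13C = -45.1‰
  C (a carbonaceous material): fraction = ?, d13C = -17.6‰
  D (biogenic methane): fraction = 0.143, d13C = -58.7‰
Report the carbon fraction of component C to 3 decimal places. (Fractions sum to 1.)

0.258

Let f_C and f_A be the unknown fractions; fractions sum to 1 so f_C + f_A = 0.498.
Mass balance: Σ fᵢ·δᵢ = δ_bulk ⇒ f_C·(-17.6) + f_A·(-53.2) = -41.9 − (-24.585) = -17.315
Substitute f_A = 0.498 − f_C:
f_C·(-17.6 − -53.2) = -17.315 − 0.498×(-53.2) = 9.179
f_C = 9.179 / 35.6 = 0.2578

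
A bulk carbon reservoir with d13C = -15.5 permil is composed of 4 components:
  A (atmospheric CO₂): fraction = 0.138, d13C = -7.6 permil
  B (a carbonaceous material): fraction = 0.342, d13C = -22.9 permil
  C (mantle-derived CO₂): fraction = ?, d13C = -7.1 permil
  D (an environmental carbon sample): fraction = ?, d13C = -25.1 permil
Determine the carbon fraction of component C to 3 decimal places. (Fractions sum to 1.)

Let f_C and f_D be the unknown fractions; fractions sum to 1 so f_C + f_D = 0.520.
Mass balance: Σ fᵢ·δᵢ = δ_bulk ⇒ f_C·(-7.1) + f_D·(-25.1) = -15.5 − (-8.881) = -6.619
Substitute f_D = 0.520 − f_C:
f_C·(-7.1 − -25.1) = -6.619 − 0.520×(-25.1) = 6.433
f_C = 6.433 / 18.0 = 0.3574

0.357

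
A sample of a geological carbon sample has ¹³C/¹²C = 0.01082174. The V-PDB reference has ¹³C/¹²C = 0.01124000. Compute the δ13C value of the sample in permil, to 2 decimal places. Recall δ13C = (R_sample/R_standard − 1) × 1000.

δ13C = (R_sample / R_standard − 1) × 1000
R_sample / R_standard = 0.01082174 / 0.01124000 = 0.962788
δ13C = (0.962788 − 1) × 1000 = -37.212 permil

-37.21 permil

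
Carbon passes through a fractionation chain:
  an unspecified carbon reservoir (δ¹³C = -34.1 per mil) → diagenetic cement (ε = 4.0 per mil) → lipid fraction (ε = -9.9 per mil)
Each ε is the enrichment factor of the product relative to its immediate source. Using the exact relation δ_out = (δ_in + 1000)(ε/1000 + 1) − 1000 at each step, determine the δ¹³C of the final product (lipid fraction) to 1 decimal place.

-39.8 per mil

step 1: δ = (-34.10 + 1000)·(4.0/1000 + 1) − 1000 = -30.24 per mil
step 2: δ = (-30.24 + 1000)·(-9.9/1000 + 1) − 1000 = -39.84 per mil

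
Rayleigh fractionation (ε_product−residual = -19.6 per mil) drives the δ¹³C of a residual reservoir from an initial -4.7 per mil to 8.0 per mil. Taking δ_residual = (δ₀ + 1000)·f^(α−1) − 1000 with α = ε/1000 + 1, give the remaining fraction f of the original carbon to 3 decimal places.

α − 1 = ε/1000 = -0.0196
(δ_res + 1000)/(δ₀ + 1000) = (8.0 + 1000)/(-4.7 + 1000) = 1008.0/995.3 = 1.012760
f = 1.012760^(1/-0.0196) = exp(ln(1.012760)/-0.0196) = exp(0.01268/-0.0196)
f = exp(-0.6469) = 0.5237

0.524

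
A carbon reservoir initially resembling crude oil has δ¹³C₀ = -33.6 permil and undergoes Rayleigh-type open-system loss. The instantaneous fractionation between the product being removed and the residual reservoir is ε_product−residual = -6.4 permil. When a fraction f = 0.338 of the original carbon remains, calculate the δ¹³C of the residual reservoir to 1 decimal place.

-26.9 permil

Rayleigh residual: δ_res = (δ₀ + 1000)·f^(α−1) − 1000
α = ε/1000 + 1 = 0.99360, so α − 1 = -0.00640
f^(α−1) = 0.338^(-0.00640) = 1.006966
δ_res = (-33.6 + 1000) × 1.006966 − 1000 = 973.132 − 1000 = -26.87 permil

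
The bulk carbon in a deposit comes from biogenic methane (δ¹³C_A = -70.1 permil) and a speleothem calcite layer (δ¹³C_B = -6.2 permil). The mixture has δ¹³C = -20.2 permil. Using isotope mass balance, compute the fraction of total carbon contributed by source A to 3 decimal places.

0.219

δ_mix = f_A·δ_A + (1 − f_A)·δ_B  ⇒  f_A = (δ_mix − δ_B)/(δ_A − δ_B)
f_A = (-20.2 − (-6.2)) / (-70.1 − (-6.2))
f_A = -14.0 / -63.9 = 0.2191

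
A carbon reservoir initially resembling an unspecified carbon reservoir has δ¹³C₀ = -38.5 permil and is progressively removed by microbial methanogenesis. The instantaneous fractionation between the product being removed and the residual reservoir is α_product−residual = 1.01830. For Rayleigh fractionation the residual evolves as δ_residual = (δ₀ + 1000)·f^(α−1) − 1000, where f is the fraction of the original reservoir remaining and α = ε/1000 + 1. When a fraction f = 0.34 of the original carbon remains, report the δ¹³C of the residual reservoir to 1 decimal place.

Rayleigh residual: δ_res = (δ₀ + 1000)·f^(α−1) − 1000
α − 1 = 0.01830
f^(α−1) = 0.34^(0.01830) = 0.980451
δ_res = (-38.5 + 1000) × 0.980451 − 1000 = 942.704 − 1000 = -57.30 permil

-57.3 permil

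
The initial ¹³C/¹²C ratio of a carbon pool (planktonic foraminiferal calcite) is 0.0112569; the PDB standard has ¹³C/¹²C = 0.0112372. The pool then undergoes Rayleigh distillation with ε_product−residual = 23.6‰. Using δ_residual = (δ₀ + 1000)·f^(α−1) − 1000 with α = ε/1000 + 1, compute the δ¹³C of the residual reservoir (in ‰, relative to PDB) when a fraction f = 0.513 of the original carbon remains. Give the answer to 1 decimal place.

δ₀ = (0.0112569/0.0112372 − 1)×1000 = (1.001753 − 1)×1000 = 1.753‰
α − 1 = ε/1000 = 0.0236
f^(α−1) = 0.513^(0.0236) = 0.984371
δ_res = (1.753 + 1000) × 0.984371 − 1000 = 986.097 − 1000 = -13.90‰

-13.9‰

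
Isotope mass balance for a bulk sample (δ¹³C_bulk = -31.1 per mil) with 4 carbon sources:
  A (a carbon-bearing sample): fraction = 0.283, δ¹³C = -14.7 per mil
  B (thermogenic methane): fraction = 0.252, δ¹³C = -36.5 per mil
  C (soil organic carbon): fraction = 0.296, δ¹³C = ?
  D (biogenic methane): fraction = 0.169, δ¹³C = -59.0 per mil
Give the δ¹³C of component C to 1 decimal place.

-26.3 per mil

Isotope mass balance: δ_bulk = Σ fᵢ·δᵢ.
-31.1 = 0.283×(-14.7) + 0.252×(-36.5) + 0.296×δ_C + 0.169×(-59.0)
0.296·δ_C = -31.1 − (-23.329) = -7.771
δ_C = -7.771 / 0.296 = -26.25 per mil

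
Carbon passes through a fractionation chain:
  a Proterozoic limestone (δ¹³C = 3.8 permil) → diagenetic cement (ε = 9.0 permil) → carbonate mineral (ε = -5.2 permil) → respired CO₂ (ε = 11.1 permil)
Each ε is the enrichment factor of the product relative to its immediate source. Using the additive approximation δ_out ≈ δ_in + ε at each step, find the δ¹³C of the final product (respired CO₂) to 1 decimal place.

18.7 permil

step 1: δ ≈ 3.8 + (9.0) = 12.8 permil
step 2: δ ≈ 12.8 + (-5.2) = 7.6 permil
step 3: δ ≈ 7.6 + (11.1) = 18.7 permil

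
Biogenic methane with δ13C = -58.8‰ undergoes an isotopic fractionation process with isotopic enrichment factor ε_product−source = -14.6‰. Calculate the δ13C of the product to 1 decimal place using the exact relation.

Exactly, δ_product = (δ_source + 1000)·(ε/1000 + 1) − 1000.
δ_product = (-58.8 + 1000) × (-14.6/1000 + 1) − 1000
δ_product = -72.54‰

-72.5‰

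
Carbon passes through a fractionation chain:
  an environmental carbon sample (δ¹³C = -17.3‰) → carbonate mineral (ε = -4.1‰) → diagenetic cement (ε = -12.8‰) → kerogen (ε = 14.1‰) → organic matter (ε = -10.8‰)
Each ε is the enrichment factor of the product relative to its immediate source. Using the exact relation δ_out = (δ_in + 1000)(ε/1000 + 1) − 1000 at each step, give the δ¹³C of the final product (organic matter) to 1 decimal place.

step 1: δ = (-17.30 + 1000)·(-4.1/1000 + 1) − 1000 = -21.33‰
step 2: δ = (-21.33 + 1000)·(-12.8/1000 + 1) − 1000 = -33.86‰
step 3: δ = (-33.86 + 1000)·(14.1/1000 + 1) − 1000 = -20.23‰
step 4: δ = (-20.23 + 1000)·(-10.8/1000 + 1) − 1000 = -30.81‰

-30.8‰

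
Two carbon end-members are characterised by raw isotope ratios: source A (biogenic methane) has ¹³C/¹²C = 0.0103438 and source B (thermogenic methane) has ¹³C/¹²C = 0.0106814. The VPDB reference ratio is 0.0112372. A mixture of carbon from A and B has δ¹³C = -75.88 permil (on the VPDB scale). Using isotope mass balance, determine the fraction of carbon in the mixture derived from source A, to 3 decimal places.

0.879

δ_A = (0.0103438/0.0112372 − 1)×1000 = (0.920496 − 1)×1000 = -79.504 permil
δ_B = (0.0106814/0.0112372 − 1)×1000 = (0.950539 − 1)×1000 = -49.461 permil
f_A = (δ_mix − δ_B)/(δ_A − δ_B) = (-75.88 − (-49.461))/(-79.504 − (-49.461))
f_A = -26.419 / -30.043 = 0.8794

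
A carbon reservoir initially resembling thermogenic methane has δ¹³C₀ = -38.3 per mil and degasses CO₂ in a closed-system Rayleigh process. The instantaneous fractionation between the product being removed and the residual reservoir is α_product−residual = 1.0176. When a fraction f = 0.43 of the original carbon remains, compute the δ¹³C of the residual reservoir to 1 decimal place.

Rayleigh residual: δ_res = (δ₀ + 1000)·f^(α−1) − 1000
α − 1 = 0.01760
f^(α−1) = 0.43^(0.01760) = 0.985256
δ_res = (-38.3 + 1000) × 0.985256 − 1000 = 947.521 − 1000 = -52.48 per mil

-52.5 per mil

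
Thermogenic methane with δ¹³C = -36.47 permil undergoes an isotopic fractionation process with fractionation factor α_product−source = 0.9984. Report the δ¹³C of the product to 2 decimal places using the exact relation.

-38.01 permil

δ_product = (δ_source + 1000)·α − 1000
δ_product = (-36.47 + 1000) × 0.9984 − 1000
δ_product = 961.988 − 1000 = -38.012 permil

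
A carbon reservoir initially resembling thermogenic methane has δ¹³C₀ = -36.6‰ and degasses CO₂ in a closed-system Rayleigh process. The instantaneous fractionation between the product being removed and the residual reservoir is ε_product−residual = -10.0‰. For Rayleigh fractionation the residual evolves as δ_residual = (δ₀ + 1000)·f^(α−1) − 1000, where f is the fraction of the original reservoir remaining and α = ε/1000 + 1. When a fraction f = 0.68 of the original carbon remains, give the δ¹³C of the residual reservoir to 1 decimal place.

-32.9‰

Rayleigh residual: δ_res = (δ₀ + 1000)·f^(α−1) − 1000
α = ε/1000 + 1 = 0.99000, so α − 1 = -0.01000
f^(α−1) = 0.68^(-0.01000) = 1.003864
δ_res = (-36.6 + 1000) × 1.003864 − 1000 = 967.123 − 1000 = -32.88‰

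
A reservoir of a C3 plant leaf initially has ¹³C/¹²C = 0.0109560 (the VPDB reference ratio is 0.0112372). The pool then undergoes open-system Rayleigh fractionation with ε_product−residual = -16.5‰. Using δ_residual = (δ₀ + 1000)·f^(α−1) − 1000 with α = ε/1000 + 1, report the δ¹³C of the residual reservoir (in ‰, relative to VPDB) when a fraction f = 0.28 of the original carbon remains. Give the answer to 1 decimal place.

δ₀ = (0.0109560/0.0112372 − 1)×1000 = (0.974976 − 1)×1000 = -25.024‰
α − 1 = ε/1000 = -0.0165
f^(α−1) = 0.28^(-0.0165) = 1.021226
δ_res = (-25.024 + 1000) × 1.021226 − 1000 = 995.671 − 1000 = -4.33‰

-4.3‰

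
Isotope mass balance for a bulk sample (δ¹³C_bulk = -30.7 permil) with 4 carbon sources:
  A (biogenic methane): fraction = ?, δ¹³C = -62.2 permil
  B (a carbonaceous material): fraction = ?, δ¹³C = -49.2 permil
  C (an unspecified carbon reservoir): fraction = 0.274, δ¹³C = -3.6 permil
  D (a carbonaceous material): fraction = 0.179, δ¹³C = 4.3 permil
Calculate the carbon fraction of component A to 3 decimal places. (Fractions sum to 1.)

0.275

Let f_A and f_B be the unknown fractions; fractions sum to 1 so f_A + f_B = 0.547.
Mass balance: Σ fᵢ·δᵢ = δ_bulk ⇒ f_A·(-62.2) + f_B·(-49.2) = -30.7 − (-0.217) = -30.483
Substitute f_B = 0.547 − f_A:
f_A·(-62.2 − -49.2) = -30.483 − 0.547×(-49.2) = -3.571
f_A = -3.571 / -13.0 = 0.2747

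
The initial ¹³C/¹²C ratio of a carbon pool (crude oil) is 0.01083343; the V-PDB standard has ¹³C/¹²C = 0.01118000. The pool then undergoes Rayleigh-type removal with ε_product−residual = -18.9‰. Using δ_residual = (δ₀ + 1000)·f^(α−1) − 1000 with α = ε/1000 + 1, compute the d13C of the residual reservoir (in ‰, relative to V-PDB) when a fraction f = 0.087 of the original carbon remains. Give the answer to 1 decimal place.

δ₀ = (0.01083343/0.01118000 − 1)×1000 = (0.969001 − 1)×1000 = -30.999‰
α − 1 = ε/1000 = -0.0189
f^(α−1) = 0.087^(-0.0189) = 1.047232
δ_res = (-30.999 + 1000) × 1.047232 − 1000 = 1014.769 − 1000 = 14.77‰

14.8‰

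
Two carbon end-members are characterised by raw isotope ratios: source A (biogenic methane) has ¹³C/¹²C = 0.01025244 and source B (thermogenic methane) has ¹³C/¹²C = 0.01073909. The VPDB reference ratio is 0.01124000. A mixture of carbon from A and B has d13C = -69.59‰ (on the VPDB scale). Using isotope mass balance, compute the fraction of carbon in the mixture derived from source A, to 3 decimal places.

0.578

δ_A = (0.01025244/0.01124000 − 1)×1000 = (0.912139 − 1)×1000 = -87.861‰
δ_B = (0.01073909/0.01124000 − 1)×1000 = (0.955435 − 1)×1000 = -44.565‰
f_A = (δ_mix − δ_B)/(δ_A − δ_B) = (-69.59 − (-44.565))/(-87.861 − (-44.565))
f_A = -25.025 / -43.296 = 0.5780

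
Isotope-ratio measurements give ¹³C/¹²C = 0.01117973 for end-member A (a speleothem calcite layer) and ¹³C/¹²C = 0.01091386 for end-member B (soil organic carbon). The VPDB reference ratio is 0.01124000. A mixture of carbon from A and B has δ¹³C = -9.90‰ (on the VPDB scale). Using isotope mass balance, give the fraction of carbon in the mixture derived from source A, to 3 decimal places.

0.808

δ_A = (0.01117973/0.01124000 − 1)×1000 = (0.994638 − 1)×1000 = -5.362‰
δ_B = (0.01091386/0.01124000 − 1)×1000 = (0.970984 − 1)×1000 = -29.016‰
f_A = (δ_mix − δ_B)/(δ_A − δ_B) = (-9.90 − (-29.016))/(-5.362 − (-29.016))
f_A = 19.116 / 23.654 = 0.8082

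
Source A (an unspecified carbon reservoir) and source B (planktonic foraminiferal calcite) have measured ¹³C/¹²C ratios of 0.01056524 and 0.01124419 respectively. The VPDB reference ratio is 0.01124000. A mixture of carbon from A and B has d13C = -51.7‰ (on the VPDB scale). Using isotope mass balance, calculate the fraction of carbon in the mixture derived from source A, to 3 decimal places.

δ_A = (0.01056524/0.01124000 − 1)×1000 = (0.939968 − 1)×1000 = -60.032‰
δ_B = (0.01124419/0.01124000 − 1)×1000 = (1.000373 − 1)×1000 = 0.373‰
f_A = (δ_mix − δ_B)/(δ_A − δ_B) = (-51.7 − (0.373))/(-60.032 − (0.373))
f_A = -52.073 / -60.405 = 0.8621

0.862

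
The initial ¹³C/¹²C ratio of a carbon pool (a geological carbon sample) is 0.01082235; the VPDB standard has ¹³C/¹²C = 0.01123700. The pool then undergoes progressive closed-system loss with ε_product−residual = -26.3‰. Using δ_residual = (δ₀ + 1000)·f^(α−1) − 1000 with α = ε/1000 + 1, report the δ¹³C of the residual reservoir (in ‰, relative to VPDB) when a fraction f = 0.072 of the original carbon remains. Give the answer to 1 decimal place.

32.1‰

δ₀ = (0.01082235/0.01123700 − 1)×1000 = (0.963100 − 1)×1000 = -36.900‰
α − 1 = ε/1000 = -0.0263
f^(α−1) = 0.072^(-0.0263) = 1.071648
δ_res = (-36.900 + 1000) × 1.071648 − 1000 = 1032.104 − 1000 = 32.10‰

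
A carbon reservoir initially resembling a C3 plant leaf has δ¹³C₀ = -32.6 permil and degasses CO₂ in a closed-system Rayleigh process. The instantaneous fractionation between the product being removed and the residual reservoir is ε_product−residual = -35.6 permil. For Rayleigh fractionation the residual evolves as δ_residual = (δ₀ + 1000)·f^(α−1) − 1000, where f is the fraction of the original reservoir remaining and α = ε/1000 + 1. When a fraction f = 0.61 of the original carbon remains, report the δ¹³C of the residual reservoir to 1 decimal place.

-15.4 permil

Rayleigh residual: δ_res = (δ₀ + 1000)·f^(α−1) − 1000
α = ε/1000 + 1 = 0.96440, so α − 1 = -0.03560
f^(α−1) = 0.61^(-0.03560) = 1.017753
δ_res = (-32.6 + 1000) × 1.017753 − 1000 = 984.574 − 1000 = -15.43 permil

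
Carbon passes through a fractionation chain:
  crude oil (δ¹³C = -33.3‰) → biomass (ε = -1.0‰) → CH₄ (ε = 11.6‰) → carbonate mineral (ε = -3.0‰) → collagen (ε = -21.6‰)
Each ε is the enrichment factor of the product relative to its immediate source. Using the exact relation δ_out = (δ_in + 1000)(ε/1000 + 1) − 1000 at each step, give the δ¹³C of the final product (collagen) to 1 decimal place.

-47.0‰

step 1: δ = (-33.30 + 1000)·(-1.0/1000 + 1) − 1000 = -34.27‰
step 2: δ = (-34.27 + 1000)·(11.6/1000 + 1) − 1000 = -23.06‰
step 3: δ = (-23.06 + 1000)·(-3.0/1000 + 1) − 1000 = -26.00‰
step 4: δ = (-26.00 + 1000)·(-21.6/1000 + 1) − 1000 = -47.03‰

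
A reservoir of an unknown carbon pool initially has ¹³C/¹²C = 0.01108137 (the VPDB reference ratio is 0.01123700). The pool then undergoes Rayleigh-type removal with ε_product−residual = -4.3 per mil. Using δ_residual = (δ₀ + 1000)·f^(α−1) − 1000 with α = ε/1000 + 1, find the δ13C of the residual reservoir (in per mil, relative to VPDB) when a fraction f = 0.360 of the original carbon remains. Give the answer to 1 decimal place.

δ₀ = (0.01108137/0.01123700 − 1)×1000 = (0.986150 − 1)×1000 = -13.850 per mil
α − 1 = ε/1000 = -0.0043
f^(α−1) = 0.360^(-0.0043) = 1.004403
δ_res = (-13.850 + 1000) × 1.004403 − 1000 = 990.492 − 1000 = -9.51 per mil

-9.5 per mil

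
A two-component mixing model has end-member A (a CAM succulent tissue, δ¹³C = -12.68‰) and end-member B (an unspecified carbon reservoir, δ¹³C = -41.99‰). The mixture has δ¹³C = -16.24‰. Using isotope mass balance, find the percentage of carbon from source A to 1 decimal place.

87.9%

δ_mix = f_A·δ_A + (1 − f_A)·δ_B  ⇒  f_A = (δ_mix − δ_B)/(δ_A − δ_B)
f_A = (-16.24 − (-41.99)) / (-12.68 − (-41.99))
f_A = 25.75 / 29.31 = 0.8785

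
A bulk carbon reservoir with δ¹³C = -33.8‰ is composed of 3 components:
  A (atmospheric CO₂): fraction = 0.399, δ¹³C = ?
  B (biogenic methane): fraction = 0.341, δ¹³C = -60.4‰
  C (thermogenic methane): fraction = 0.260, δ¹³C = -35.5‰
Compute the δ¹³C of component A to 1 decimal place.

Isotope mass balance: δ_bulk = Σ fᵢ·δᵢ.
-33.8 = 0.399×δ_A + 0.341×(-60.4) + 0.260×(-35.5)
0.399·δ_A = -33.8 − (-29.826) = -3.974
δ_A = -3.974 / 0.399 = -9.96‰

-10.0‰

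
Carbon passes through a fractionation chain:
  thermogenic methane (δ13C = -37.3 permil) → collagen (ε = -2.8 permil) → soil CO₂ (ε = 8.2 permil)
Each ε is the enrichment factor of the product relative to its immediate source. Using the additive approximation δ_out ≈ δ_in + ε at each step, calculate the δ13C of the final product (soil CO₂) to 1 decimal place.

-31.9 permil

step 1: δ ≈ -37.3 + (-2.8) = -40.1 permil
step 2: δ ≈ -40.1 + (8.2) = -31.9 permil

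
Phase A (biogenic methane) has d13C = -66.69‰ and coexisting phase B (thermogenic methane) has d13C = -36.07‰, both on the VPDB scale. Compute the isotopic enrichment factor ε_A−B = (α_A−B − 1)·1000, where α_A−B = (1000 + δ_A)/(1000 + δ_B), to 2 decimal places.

-31.77‰

α_A−B = (1000 + -66.69) / (1000 + -36.07) = 933.31 / 963.93 = 0.968234
ε_A−B = (0.968234 − 1) × 1000 = -31.766‰
(The approximation ε ≈ δ_A − δ_B would give -30.62‰.)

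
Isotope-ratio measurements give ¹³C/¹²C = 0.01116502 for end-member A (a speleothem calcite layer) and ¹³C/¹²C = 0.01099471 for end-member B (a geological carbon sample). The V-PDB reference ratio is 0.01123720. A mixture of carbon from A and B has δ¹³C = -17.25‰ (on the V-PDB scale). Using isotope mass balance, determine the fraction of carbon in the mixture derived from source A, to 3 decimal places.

0.286

δ_A = (0.01116502/0.01123720 − 1)×1000 = (0.993577 − 1)×1000 = -6.423‰
δ_B = (0.01099471/0.01123720 − 1)×1000 = (0.978421 − 1)×1000 = -21.579‰
f_A = (δ_mix − δ_B)/(δ_A − δ_B) = (-17.25 − (-21.579))/(-6.423 − (-21.579))
f_A = 4.329 / 15.156 = 0.2856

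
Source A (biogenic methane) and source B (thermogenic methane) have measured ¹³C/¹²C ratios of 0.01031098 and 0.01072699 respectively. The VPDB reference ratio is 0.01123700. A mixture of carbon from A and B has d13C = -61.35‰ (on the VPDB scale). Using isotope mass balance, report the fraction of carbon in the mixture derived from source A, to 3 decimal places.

0.431

δ_A = (0.01031098/0.01123700 − 1)×1000 = (0.917592 − 1)×1000 = -82.408‰
δ_B = (0.01072699/0.01123700 − 1)×1000 = (0.954613 − 1)×1000 = -45.387‰
f_A = (δ_mix − δ_B)/(δ_A − δ_B) = (-61.35 − (-45.387))/(-82.408 − (-45.387))
f_A = -15.963 / -37.021 = 0.4312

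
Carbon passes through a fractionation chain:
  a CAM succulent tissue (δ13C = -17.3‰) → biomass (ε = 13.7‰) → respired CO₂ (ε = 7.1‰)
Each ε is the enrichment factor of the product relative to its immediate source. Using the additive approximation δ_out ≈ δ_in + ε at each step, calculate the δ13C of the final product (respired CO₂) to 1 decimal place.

3.5‰

step 1: δ ≈ -17.3 + (13.7) = -3.6‰
step 2: δ ≈ -3.6 + (7.1) = 3.5‰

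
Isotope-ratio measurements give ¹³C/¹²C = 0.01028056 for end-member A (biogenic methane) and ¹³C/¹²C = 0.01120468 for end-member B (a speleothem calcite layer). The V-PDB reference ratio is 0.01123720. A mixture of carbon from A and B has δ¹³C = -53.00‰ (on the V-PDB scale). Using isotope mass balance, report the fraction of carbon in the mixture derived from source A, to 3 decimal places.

0.609

δ_A = (0.01028056/0.01123720 − 1)×1000 = (0.914868 − 1)×1000 = -85.132‰
δ_B = (0.01120468/0.01123720 − 1)×1000 = (0.997106 − 1)×1000 = -2.894‰
f_A = (δ_mix − δ_B)/(δ_A − δ_B) = (-53.00 − (-2.894))/(-85.132 − (-2.894))
f_A = -50.106 / -82.238 = 0.6093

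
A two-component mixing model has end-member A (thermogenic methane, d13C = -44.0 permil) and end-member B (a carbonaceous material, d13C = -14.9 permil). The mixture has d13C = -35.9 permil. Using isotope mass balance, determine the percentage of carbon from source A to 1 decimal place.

δ_mix = f_A·δ_A + (1 − f_A)·δ_B  ⇒  f_A = (δ_mix − δ_B)/(δ_A − δ_B)
f_A = (-35.9 − (-14.9)) / (-44.0 − (-14.9))
f_A = -21.0 / -29.1 = 0.7216

72.2%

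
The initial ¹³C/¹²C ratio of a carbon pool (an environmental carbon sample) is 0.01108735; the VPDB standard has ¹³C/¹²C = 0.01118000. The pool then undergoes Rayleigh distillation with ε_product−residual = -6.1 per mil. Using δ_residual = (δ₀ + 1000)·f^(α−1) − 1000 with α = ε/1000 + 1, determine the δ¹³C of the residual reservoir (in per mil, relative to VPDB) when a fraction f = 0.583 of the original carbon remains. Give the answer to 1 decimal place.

-5.0 per mil

δ₀ = (0.01108735/0.01118000 − 1)×1000 = (0.991713 − 1)×1000 = -8.287 per mil
α − 1 = ε/1000 = -0.0061
f^(α−1) = 0.583^(-0.0061) = 1.003297
δ_res = (-8.287 + 1000) × 1.003297 − 1000 = 994.982 − 1000 = -5.02 per mil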